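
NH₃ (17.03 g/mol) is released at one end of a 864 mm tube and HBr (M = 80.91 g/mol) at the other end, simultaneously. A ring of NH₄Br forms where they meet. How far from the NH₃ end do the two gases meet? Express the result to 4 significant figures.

The fronts meet when d_NH₃ + d_HBr = L with d_NH₃/d_HBr = √(M_HBr/M_NH₃) (Graham's law). Here √(M_HBr/M_NH₃) = √(80.91/17.03) = 2.180.
With d_NH₃ + d_HBr = 864 mm, d_HBr = 864/(1 + 2.180) = 271.7 mm.
d_NH₃ = 864 − 271.7 = 592.3 mm.

592.3 mm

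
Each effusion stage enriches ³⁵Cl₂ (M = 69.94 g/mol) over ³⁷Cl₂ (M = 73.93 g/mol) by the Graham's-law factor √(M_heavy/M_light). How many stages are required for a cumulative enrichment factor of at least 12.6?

Single-stage factor α = √(73.93/69.94), so ln α = ½ ln(1.05705) = 0.02774.
Need α^N ≥ 12.6 ⇒ N ≥ ln(12.6) / ln α = 2.534 / 0.02774 = 91.34.
Minimum whole number of stages: N = 92.

92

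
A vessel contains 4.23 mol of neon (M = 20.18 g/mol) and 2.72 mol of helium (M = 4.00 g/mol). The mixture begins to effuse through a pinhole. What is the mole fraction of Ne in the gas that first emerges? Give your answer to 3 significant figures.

0.409

Each component's effusion rate ∝ (its partial pressure)·(1/√M) ∝ n_i/√M_i.
Mole fraction of Ne in the effusate = (n_Ne/√M_Ne) / (n_Ne/√M_Ne + n_He/√M_He)
= (4.23/√20.18) / (4.23/√20.18 + 2.72/√4.00) = 0.9416/(0.9416 + 1.360) = 0.409.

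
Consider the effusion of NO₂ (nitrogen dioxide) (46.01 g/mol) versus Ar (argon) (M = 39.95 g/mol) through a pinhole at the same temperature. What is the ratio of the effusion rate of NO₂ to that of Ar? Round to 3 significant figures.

0.932

Graham's law gives rate_NO₂/rate_Ar = √(M_Ar/M_NO₂) = √(39.95/46.01) = √0.8683 = 0.932.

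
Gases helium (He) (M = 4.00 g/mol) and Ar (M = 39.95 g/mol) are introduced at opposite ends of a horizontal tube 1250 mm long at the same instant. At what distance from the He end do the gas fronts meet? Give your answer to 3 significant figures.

In equal time, each gas travels a distance ∝ its rate ∝ 1/√M, so d_He/d_Ar = √(M_Ar/M_He) = √(39.95/4.00) = 3.160.
With d_He + d_Ar = 1250 mm, d_Ar = 1250/(1 + 3.160) = 300.5 mm.
d_He = 1250 − 300.5 = 950 mm.

950 mm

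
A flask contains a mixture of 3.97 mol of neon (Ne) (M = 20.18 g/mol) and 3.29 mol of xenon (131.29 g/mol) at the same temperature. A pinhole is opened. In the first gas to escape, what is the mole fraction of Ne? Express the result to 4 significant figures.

The effusion rate of species i is ∝ p_i/√M_i ∝ n_i/√M_i.
So x_Ne in the escaping gas = (n_Ne/√M_Ne) / Σ(n_i/√M_i)
= (3.97/√20.18) / (3.97/√20.18 + 3.29/√131.29) = 0.8838/(0.8838 + 0.2871) = 0.7548.

0.7548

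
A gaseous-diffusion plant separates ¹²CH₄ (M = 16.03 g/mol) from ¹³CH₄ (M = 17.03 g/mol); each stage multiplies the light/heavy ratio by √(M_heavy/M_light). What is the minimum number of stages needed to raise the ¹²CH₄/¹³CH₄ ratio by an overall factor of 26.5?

109

With α = √(17.03/16.03) per stage, ln α = ½ ln(1.06238) = 0.03026.
Need α^N ≥ 26.5 ⇒ N ≥ ln(26.5) / ln α = 3.277 / 0.03026 = 108.31.
So at least 109 stages are needed.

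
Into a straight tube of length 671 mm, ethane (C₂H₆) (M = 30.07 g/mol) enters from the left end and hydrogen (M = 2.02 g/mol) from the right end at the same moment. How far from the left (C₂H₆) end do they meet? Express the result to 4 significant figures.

138.1 mm

In equal time, each gas travels a distance ∝ its rate ∝ 1/√M, so d_C₂H₆/d_H₂ = √(M_H₂/M_C₂H₆) = √(2.02/30.07) = 0.2592.
With d_C₂H₆ + d_H₂ = 671 mm, d_H₂ = 671/(1 + 0.2592) = 532.9 mm.
d_C₂H₆ = 671 − 532.9 = 138.1 mm.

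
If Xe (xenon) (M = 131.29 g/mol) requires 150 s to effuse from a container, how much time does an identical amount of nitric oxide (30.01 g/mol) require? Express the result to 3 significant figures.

71.7 s

Graham's law gives t_NO/t_Xe = √(M_NO/M_Xe) = √(30.01/131.29) = √0.2286 = 0.4781.
So the time for NO is 150 × 0.4781 = 71.7 s.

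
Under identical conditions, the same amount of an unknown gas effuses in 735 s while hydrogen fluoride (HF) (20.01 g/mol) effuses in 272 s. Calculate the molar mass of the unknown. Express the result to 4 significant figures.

146.1 g/mol

By Graham's law, t_X/t_HF = √(M_X/M_HF).
735/272 = 2.702 = √(M_X/20.01)
M_X = 20.01 × 2.702² = 20.01 × 7.302 = 146.1 g/mol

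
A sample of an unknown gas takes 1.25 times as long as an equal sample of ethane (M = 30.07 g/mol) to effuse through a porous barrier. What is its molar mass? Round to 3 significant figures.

Graham's law gives t_X/t_C₂H₆ = √(M_X/M_C₂H₆).
1.25 = √(M_X/30.07)
M_X = 30.07 × 1.25² = 30.07 × 1.562 = 47.0 g/mol

47.0 g/mol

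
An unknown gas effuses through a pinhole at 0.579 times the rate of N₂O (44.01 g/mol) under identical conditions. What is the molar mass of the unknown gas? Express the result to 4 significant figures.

131.3 g/mol

By Graham's law, rate_X/rate_N₂O = √(M_N₂O/M_X).
0.579 = √(44.01/M_X)
M_X = 44.01 / 0.579² = 44.01 / 0.3352 = 131.3 g/mol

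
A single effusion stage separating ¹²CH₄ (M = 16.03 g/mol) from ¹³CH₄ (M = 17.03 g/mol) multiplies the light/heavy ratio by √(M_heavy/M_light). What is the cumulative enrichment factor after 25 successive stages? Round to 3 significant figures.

Overall factor = α^25 with α = √(17.03/16.03), i.e. (17.03/16.03)^(25/2).
= 1.06238^(25/2) = 2.13.

2.13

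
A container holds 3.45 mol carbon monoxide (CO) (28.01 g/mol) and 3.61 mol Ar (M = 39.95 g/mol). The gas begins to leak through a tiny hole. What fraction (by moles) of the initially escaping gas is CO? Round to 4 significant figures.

0.5330

Rate_i ∝ x_i/√M_i (Graham's law weighted by mole fraction), so the effusate composition follows n_i/√M_i.
So x_CO in the escaping gas = (n_CO/√M_CO) / Σ(n_i/√M_i)
= (3.45/√28.01) / (3.45/√28.01 + 3.61/√39.95) = 0.6519/(0.6519 + 0.5711) = 0.5330.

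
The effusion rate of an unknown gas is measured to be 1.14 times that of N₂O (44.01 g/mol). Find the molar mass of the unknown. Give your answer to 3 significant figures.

Graham's law gives rate_X/rate_N₂O = √(M_N₂O/M_X).
1.14 = √(44.01/M_X)
M_X = 44.01 / 1.14² = 44.01 / 1.300 = 33.9 g/mol

33.9 g/mol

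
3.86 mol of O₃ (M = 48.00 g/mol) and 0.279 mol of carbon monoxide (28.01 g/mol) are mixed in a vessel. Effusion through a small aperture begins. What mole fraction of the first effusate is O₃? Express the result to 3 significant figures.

Effusion rate of each component ∝ n_i/√M_i (partial pressure × 1/√M).
Mole fraction of O₃ in the effusate = (n_O₃/√M_O₃) / (n_O₃/√M_O₃ + n_CO/√M_CO)
= (3.86/√48.00) / (3.86/√48.00 + 0.279/√28.01) = 0.5571/(0.5571 + 0.05272) = 0.914.

0.914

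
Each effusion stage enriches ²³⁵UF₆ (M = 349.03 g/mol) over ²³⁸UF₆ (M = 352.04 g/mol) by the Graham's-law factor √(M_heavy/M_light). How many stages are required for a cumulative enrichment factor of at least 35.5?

Per stage α = (352.04/349.03)^(1/2) = 1.00862^0.5, giving ln α = 0.004293.
Need α^N ≥ 35.5 ⇒ N ≥ ln(35.5) / ln α = 3.570 / 0.004293 = 831.39.
Rounding up, N = 832 stages.

832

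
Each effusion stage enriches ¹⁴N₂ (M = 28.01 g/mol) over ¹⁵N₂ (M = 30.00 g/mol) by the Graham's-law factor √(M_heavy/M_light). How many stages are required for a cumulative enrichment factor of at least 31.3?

101

With α = √(30.00/28.01) per stage, ln α = ½ ln(1.07105) = 0.03432.
Need α^N ≥ 31.3 ⇒ N ≥ ln(31.3) / ln α = 3.444 / 0.03432 = 100.34.
Minimum whole number of stages: N = 101.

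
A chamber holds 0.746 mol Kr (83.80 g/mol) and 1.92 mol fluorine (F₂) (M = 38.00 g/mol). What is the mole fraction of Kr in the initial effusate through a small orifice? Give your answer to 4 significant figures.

Effusion rate of each component ∝ n_i/√M_i (partial pressure × 1/√M).
So x_Kr in the escaping gas = (n_Kr/√M_Kr) / Σ(n_i/√M_i)
= (0.746/√83.80) / (0.746/√83.80 + 1.92/√38.00) = 0.08149/(0.08149 + 0.3115) = 0.2074.

0.2074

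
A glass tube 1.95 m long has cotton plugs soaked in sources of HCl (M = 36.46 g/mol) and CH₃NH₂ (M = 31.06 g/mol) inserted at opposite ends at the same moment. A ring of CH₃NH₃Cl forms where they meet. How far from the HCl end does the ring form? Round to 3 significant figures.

0.936 m

Graham's law gives d_HCl/d_CH₃NH₂ = rate_HCl/rate_CH₃NH₂ = √(M_CH₃NH₂/M_HCl) = √(31.06/36.46) = 0.9230.
With d_HCl + d_CH₃NH₂ = 1.95 m, d_CH₃NH₂ = 1.95/(1 + 0.9230) = 1.014 m.
d_HCl = 1.95 − 1.014 = 0.936 m.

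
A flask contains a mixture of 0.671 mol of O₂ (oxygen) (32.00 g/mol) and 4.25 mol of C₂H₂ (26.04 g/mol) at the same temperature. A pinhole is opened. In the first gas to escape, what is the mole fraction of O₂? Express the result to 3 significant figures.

The effusion rate of species i is ∝ p_i/√M_i ∝ n_i/√M_i.
Mole fraction of O₂ in the effusate = (n_O₂/√M_O₂) / (n_O₂/√M_O₂ + n_C₂H₂/√M_C₂H₂)
= (0.671/√32.00) / (0.671/√32.00 + 4.25/√26.04) = 0.1186/(0.1186 + 0.8329) = 0.125.

0.125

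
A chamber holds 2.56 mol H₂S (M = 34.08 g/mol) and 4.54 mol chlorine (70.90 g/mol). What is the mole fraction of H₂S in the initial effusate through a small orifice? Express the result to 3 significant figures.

0.449

Rate_i ∝ x_i/√M_i (Graham's law weighted by mole fraction), so the effusate composition follows n_i/√M_i.
x_H₂S(eff) = (n_H₂S/√M_H₂S) / (n_H₂S/√M_H₂S + n_Cl₂/√M_Cl₂)
= (2.56/√34.08) / (2.56/√34.08 + 4.54/√70.90) = 0.4385/(0.4385 + 0.5392) = 0.449.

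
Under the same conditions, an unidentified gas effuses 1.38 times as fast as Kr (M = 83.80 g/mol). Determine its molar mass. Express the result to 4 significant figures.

44.00 g/mol

Graham's law gives rate_X/rate_Kr = √(M_Kr/M_X).
1.38 = √(83.80/M_X)
M_X = 83.80 / 1.38² = 83.80 / 1.904 = 44.00 g/mol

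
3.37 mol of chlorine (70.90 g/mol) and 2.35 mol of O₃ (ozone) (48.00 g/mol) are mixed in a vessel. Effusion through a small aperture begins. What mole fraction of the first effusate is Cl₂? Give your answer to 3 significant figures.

0.541

Effusion rate of each component ∝ n_i/√M_i (partial pressure × 1/√M).
x_Cl₂(eff) = (n_Cl₂/√M_Cl₂) / (n_Cl₂/√M_Cl₂ + n_O₃/√M_O₃)
= (3.37/√70.90) / (3.37/√70.90 + 2.35/√48.00) = 0.4002/(0.4002 + 0.3392) = 0.541.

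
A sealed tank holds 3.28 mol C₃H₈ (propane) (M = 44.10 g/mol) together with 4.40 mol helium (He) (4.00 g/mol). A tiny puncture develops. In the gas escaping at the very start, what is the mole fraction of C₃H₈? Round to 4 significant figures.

Rate_i ∝ x_i/√M_i (Graham's law weighted by mole fraction), so the effusate composition follows n_i/√M_i.
Mole fraction of C₃H₈ in the effusate = (n_C₃H₈/√M_C₃H₈) / (n_C₃H₈/√M_C₃H₈ + n_He/√M_He)
= (3.28/√44.10) / (3.28/√44.10 + 4.40/√4.00) = 0.4939/(0.4939 + 2.200) = 0.1833.

0.1833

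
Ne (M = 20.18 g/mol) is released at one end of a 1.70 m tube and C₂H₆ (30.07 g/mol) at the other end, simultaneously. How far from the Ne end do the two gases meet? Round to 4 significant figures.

0.9345 m

Distances travelled in equal time are proportional to diffusion rates, so d_Ne/d_C₂H₆ = √(M_C₂H₆/M_Ne) = √(30.07/20.18) = 1.221.
With d_Ne + d_C₂H₆ = 1.70 m, d_C₂H₆ = 1.70/(1 + 1.221) = 0.7655 m.
d_Ne = 1.70 − 0.7655 = 0.9345 m.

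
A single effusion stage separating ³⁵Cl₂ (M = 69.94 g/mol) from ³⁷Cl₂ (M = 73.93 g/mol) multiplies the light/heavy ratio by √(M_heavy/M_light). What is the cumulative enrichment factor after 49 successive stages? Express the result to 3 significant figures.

3.89

Each stage multiplies the ratio by α = √(73.93/69.94), so after 49 stages the overall factor is α^49 = (73.93/69.94)^(49/2).
= 1.05705^(49/2) = 3.89.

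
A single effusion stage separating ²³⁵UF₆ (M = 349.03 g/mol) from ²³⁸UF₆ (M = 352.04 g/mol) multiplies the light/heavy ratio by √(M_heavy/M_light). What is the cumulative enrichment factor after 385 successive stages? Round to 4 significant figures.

5.223

Each stage multiplies the ratio by α = √(352.04/349.03), so after 385 stages the overall factor is α^385 = (352.04/349.03)^(385/2).
= 1.00862^(385/2) = 5.223.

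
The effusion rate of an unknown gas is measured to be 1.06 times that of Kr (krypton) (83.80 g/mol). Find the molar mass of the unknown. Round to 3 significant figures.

74.6 g/mol

Using Graham's law: rate_X/rate_Kr = √(M_Kr/M_X).
1.06 = √(83.80/M_X)
M_X = 83.80 / 1.06² = 83.80 / 1.124 = 74.6 g/mol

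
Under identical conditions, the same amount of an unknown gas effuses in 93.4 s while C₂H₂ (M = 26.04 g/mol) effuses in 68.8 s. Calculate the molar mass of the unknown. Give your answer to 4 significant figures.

47.99 g/mol

Using Graham's law: t_X/t_C₂H₂ = √(M_X/M_C₂H₂).
93.4/68.8 = 1.358 = √(M_X/26.04)
M_X = 26.04 × 1.358² = 26.04 × 1.843 = 47.99 g/mol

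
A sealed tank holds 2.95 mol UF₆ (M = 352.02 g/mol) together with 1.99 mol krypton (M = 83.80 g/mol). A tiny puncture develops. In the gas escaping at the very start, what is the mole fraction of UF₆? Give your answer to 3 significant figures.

0.420

Effusion rate of each component ∝ n_i/√M_i (partial pressure × 1/√M).
Mole fraction of UF₆ in the effusate = (n_UF₆/√M_UF₆) / (n_UF₆/√M_UF₆ + n_Kr/√M_Kr)
= (2.95/√352.02) / (2.95/√352.02 + 1.99/√83.80) = 0.1572/(0.1572 + 0.2174) = 0.420.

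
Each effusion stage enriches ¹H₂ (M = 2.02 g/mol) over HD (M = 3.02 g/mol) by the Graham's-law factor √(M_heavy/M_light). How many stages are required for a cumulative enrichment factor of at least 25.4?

With α = √(3.02/2.02) per stage, ln α = ½ ln(1.49505) = 0.2011.
Need α^N ≥ 25.4 ⇒ N ≥ ln(25.4) / ln α = 3.235 / 0.2011 = 16.09.
So at least 17 stages are needed.

17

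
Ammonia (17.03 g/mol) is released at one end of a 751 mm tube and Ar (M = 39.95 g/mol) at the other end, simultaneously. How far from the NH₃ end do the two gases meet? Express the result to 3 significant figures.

Distances travelled in equal time are proportional to diffusion rates, so d_NH₃/d_Ar = √(M_Ar/M_NH₃) = √(39.95/17.03) = 1.532.
With d_NH₃ + d_Ar = 751 mm, d_Ar = 751/(1 + 1.532) = 296.6 mm.
d_NH₃ = 751 − 296.6 = 454 mm.

454 mm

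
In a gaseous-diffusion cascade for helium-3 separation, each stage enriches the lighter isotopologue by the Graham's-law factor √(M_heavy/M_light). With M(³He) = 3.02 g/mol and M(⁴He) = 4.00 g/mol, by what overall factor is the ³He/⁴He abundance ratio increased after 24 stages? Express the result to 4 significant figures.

29.15

The single-stage factor is √(M_heavy/M_light), so 24 stages give [√(4.00/3.02)]^24 = (4.00/3.02)^(24/2).
= 1.32450^12 = 29.15.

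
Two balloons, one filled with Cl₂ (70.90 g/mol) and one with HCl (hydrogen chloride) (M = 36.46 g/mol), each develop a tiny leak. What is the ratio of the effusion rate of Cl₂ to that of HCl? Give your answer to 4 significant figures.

0.7171

Using Graham's law: rate_Cl₂/rate_HCl = √(M_HCl/M_Cl₂) = √(36.46/70.90) = √0.5142 = 0.7171.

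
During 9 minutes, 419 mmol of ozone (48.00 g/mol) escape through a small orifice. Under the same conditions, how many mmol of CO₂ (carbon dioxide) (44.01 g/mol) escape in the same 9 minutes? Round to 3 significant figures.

438 mmol

From Graham's law, rate_CO₂/rate_O₃ = √(M_O₃/M_CO₂) = √(48.00/44.01) = √1.091 = 1.044.
So the amount for CO₂ is 419 × 1.044 = 438 mmol.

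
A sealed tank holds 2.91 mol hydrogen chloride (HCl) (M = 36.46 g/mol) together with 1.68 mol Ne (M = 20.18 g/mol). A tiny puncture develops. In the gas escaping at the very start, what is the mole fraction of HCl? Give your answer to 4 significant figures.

0.5631

The effusion rate of species i is ∝ p_i/√M_i ∝ n_i/√M_i.
Mole fraction of HCl in the effusate = (n_HCl/√M_HCl) / (n_HCl/√M_HCl + n_Ne/√M_Ne)
= (2.91/√36.46) / (2.91/√36.46 + 1.68/√20.18) = 0.4819/(0.4819 + 0.3740) = 0.5631.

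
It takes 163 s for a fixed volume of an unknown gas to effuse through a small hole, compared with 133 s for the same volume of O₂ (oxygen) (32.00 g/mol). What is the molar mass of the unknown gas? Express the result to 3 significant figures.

From Graham's law, t_X/t_O₂ = √(M_X/M_O₂).
163/133 = 1.226 = √(M_X/32.00)
M_X = 32.00 × 1.226² = 32.00 × 1.502 = 48.1 g/mol

48.1 g/mol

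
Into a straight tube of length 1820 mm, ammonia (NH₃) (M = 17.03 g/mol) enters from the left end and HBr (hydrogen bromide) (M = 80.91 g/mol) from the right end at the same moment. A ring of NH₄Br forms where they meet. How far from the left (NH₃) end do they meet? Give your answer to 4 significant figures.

The fronts meet when d_NH₃ + d_HBr = L with d_NH₃/d_HBr = √(M_HBr/M_NH₃) (Graham's law). Here √(M_HBr/M_NH₃) = √(80.91/17.03) = 2.180.
With d_NH₃ + d_HBr = 1820 mm, d_HBr = 1820/(1 + 2.180) = 572.4 mm.
d_NH₃ = 1820 − 572.4 = 1248 mm.

1248 mm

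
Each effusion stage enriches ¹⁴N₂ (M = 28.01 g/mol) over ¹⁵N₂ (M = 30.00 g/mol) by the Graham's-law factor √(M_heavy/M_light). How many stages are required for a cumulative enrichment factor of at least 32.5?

Single-stage factor α = √(30.00/28.01), so ln α = ½ ln(1.07105) = 0.03432.
Need α^N ≥ 32.5 ⇒ N ≥ ln(32.5) / ln α = 3.481 / 0.03432 = 101.44.
So at least 102 stages are needed.

102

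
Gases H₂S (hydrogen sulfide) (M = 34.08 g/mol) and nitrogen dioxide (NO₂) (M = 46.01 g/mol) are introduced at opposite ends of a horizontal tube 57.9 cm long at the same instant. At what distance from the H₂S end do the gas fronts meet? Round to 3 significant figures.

31.1 cm

Distances travelled in equal time are proportional to diffusion rates, so d_H₂S/d_NO₂ = √(M_NO₂/M_H₂S) = √(46.01/34.08) = 1.162.
With d_H₂S + d_NO₂ = 57.9 cm, d_NO₂ = 57.9/(1 + 1.162) = 26.78 cm.
d_H₂S = 57.9 − 26.78 = 31.1 cm.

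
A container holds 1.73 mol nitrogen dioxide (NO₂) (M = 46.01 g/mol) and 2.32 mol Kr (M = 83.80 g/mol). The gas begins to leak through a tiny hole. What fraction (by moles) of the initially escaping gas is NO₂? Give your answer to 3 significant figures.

Effusion rate of each component ∝ n_i/√M_i (partial pressure × 1/√M).
x_NO₂(eff) = (n_NO₂/√M_NO₂) / (n_NO₂/√M_NO₂ + n_Kr/√M_Kr)
= (1.73/√46.01) / (1.73/√46.01 + 2.32/√83.80) = 0.2550/(0.2550 + 0.2534) = 0.502.

0.502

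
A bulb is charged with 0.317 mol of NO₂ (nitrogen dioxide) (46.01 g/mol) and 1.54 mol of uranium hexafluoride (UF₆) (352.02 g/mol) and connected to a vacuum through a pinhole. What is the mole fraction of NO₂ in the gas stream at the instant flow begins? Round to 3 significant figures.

Effusion rate of each component ∝ n_i/√M_i (partial pressure × 1/√M).
Mole fraction of NO₂ in the effusate = (n_NO₂/√M_NO₂) / (n_NO₂/√M_NO₂ + n_UF₆/√M_UF₆)
= (0.317/√46.01) / (0.317/√46.01 + 1.54/√352.02) = 0.04673/(0.04673 + 0.08208) = 0.363.

0.363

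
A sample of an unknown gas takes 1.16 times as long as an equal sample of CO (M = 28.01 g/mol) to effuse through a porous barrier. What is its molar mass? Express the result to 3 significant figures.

37.7 g/mol

Using Graham's law: t_X/t_CO = √(M_X/M_CO).
1.16 = √(M_X/28.01)
M_X = 28.01 × 1.16² = 28.01 × 1.346 = 37.7 g/mol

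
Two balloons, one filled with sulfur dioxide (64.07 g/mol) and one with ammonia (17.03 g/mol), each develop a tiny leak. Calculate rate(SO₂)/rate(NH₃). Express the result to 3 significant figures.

From Graham's law, rate_SO₂/rate_NH₃ = √(M_NH₃/M_SO₂) = √(17.03/64.07) = √0.2658 = 0.516.

0.516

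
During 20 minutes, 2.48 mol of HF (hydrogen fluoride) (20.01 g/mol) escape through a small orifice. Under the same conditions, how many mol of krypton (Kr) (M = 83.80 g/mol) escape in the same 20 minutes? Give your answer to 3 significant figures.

By Graham's law, rate_Kr/rate_HF = √(M_HF/M_Kr) = √(20.01/83.80) = √0.2388 = 0.4887.
So the amount for Kr is 2.48 × 0.4887 = 1.21 mol.

1.21 mol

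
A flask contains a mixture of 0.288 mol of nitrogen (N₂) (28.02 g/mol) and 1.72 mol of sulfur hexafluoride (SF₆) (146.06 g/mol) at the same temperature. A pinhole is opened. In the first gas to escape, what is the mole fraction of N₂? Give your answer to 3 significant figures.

0.277

Rate_i ∝ x_i/√M_i (Graham's law weighted by mole fraction), so the effusate composition follows n_i/√M_i.
x_N₂(eff) = (n_N₂/√M_N₂) / (n_N₂/√M_N₂ + n_SF₆/√M_SF₆)
= (0.288/√28.02) / (0.288/√28.02 + 1.72/√146.06) = 0.05441/(0.05441 + 0.1423) = 0.277.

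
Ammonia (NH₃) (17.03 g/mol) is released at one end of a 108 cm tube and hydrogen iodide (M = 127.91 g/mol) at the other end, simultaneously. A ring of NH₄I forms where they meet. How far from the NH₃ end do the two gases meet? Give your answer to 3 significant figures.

79.1 cm

The fronts meet when d_NH₃ + d_HI = L with d_NH₃/d_HI = √(M_HI/M_NH₃) (Graham's law). Here √(M_HI/M_NH₃) = √(127.91/17.03) = 2.741.
With d_NH₃ + d_HI = 108 cm, d_HI = 108/(1 + 2.741) = 28.87 cm.
d_NH₃ = 108 − 28.87 = 79.1 cm.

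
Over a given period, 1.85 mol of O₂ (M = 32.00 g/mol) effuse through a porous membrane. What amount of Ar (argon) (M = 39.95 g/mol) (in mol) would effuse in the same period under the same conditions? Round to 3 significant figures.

From Graham's law, rate_Ar/rate_O₂ = √(M_O₂/M_Ar) = √(32.00/39.95) = √0.8010 = 0.8950.
So the amount for Ar is 1.85 × 0.8950 = 1.66 mol.

1.66 mol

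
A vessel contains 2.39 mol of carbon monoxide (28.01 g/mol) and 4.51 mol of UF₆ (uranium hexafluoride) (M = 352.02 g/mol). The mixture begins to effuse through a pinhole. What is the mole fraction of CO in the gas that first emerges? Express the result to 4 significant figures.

0.6526

Each component's effusion rate ∝ (its partial pressure)·(1/√M) ∝ n_i/√M_i.
So x_CO in the escaping gas = (n_CO/√M_CO) / Σ(n_i/√M_i)
= (2.39/√28.01) / (2.39/√28.01 + 4.51/√352.02) = 0.4516/(0.4516 + 0.2404) = 0.6526.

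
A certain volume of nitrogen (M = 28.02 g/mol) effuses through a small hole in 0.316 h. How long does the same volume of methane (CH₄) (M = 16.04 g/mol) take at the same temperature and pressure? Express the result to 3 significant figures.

Graham's law gives t_CH₄/t_N₂ = √(M_CH₄/M_N₂) = √(16.04/28.02) = √0.5724 = 0.7566.
So the time for CH₄ is 0.316 × 0.7566 = 0.239 h.

0.239 h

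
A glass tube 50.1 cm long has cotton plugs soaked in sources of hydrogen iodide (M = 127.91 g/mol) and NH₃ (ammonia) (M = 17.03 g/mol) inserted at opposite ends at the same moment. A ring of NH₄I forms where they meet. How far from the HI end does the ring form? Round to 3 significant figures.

13.4 cm

Graham's law gives d_HI/d_NH₃ = rate_HI/rate_NH₃ = √(M_NH₃/M_HI) = √(17.03/127.91) = 0.3649.
With d_HI + d_NH₃ = 50.1 cm, d_NH₃ = 50.1/(1 + 0.3649) = 36.71 cm.
d_HI = 50.1 − 36.71 = 13.4 cm.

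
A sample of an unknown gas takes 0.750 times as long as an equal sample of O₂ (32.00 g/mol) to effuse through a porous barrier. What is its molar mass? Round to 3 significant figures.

18.0 g/mol

Graham's law gives t_X/t_O₂ = √(M_X/M_O₂).
0.750 = √(M_X/32.00)
M_X = 32.00 × 0.750² = 32.00 × 0.5625 = 18.0 g/mol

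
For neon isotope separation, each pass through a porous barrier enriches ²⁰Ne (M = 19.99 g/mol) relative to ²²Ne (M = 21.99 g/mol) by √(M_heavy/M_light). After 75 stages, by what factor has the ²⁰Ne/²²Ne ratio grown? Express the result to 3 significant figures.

35.7

After 75 stages the ratio has grown by (√(21.99/19.99))^75 = (21.99/19.99)^(75/2).
= 1.10005^(75/2) = 35.7.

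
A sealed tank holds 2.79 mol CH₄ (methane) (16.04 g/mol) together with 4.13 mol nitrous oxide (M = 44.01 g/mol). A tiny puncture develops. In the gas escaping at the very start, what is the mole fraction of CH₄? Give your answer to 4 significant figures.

0.5281

The effusion rate of species i is ∝ p_i/√M_i ∝ n_i/√M_i.
x_CH₄(eff) = (n_CH₄/√M_CH₄) / (n_CH₄/√M_CH₄ + n_N₂O/√M_N₂O)
= (2.79/√16.04) / (2.79/√16.04 + 4.13/√44.01) = 0.6966/(0.6966 + 0.6226) = 0.5281.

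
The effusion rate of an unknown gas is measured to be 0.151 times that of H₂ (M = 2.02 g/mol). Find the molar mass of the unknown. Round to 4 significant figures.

88.59 g/mol

By Graham's law, rate_X/rate_H₂ = √(M_H₂/M_X).
0.151 = √(2.02/M_X)
M_X = 2.02 / 0.151² = 2.02 / 0.02280 = 88.59 g/mol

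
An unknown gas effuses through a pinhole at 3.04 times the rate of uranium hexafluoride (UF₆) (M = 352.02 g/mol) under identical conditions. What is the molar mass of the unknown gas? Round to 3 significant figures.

Using Graham's law: rate_X/rate_UF₆ = √(M_UF₆/M_X).
3.04 = √(352.02/M_X)
M_X = 352.02 / 3.04² = 352.02 / 9.242 = 38.1 g/mol

38.1 g/mol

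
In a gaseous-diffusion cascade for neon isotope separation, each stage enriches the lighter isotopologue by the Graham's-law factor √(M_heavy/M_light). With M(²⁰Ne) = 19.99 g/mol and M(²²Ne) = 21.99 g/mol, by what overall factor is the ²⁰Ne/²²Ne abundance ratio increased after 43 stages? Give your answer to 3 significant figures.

After 43 stages the ratio has grown by (√(21.99/19.99))^43 = (21.99/19.99)^(43/2).
= 1.10005^(43/2) = 7.77.

7.77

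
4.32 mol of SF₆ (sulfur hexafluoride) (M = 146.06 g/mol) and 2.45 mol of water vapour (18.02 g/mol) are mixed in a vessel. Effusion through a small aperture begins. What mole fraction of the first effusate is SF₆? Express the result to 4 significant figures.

Effusion rate of each component ∝ n_i/√M_i (partial pressure × 1/√M).
x_SF₆(eff) = (n_SF₆/√M_SF₆) / (n_SF₆/√M_SF₆ + n_H₂O/√M_H₂O)
= (4.32/√146.06) / (4.32/√146.06 + 2.45/√18.02) = 0.3575/(0.3575 + 0.5771) = 0.3825.

0.3825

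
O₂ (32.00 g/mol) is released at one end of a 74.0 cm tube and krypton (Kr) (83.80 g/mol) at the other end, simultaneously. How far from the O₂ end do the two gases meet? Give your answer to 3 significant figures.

The fronts meet when d_O₂ + d_Kr = L with d_O₂/d_Kr = √(M_Kr/M_O₂) (Graham's law). Here √(M_Kr/M_O₂) = √(83.80/32.00) = 1.618.
With d_O₂ + d_Kr = 74.0 cm, d_Kr = 74.0/(1 + 1.618) = 28.26 cm.
d_O₂ = 74.0 − 28.26 = 45.7 cm.

45.7 cm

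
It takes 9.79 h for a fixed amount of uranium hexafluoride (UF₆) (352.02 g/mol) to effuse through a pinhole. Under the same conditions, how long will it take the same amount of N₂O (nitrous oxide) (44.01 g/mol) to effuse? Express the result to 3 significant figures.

Since effusion rate ∝ 1/√M, t_N₂O/t_UF₆ = √(M_N₂O/M_UF₆) = √(44.01/352.02) = √0.1250 = 0.3536.
So the time for N₂O is 9.79 × 0.3536 = 3.46 h.

3.46 h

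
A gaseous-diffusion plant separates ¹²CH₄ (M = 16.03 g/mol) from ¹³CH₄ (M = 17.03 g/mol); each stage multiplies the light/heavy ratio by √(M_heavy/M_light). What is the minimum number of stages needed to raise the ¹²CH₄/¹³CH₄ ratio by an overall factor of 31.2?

114

With α = √(17.03/16.03) per stage, ln α = ½ ln(1.06238) = 0.03026.
Need α^N ≥ 31.2 ⇒ N ≥ ln(31.2) / ln α = 3.440 / 0.03026 = 113.71.
Minimum whole number of stages: N = 114.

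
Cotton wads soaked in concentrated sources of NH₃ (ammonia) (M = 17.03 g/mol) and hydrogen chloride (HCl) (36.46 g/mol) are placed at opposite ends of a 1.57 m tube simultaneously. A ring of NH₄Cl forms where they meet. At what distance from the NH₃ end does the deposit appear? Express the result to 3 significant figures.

Distances travelled in equal time are proportional to diffusion rates, so d_NH₃/d_HCl = √(M_HCl/M_NH₃) = √(36.46/17.03) = 1.463.
With d_NH₃ + d_HCl = 1.57 m, d_HCl = 1.57/(1 + 1.463) = 0.6374 m.
d_NH₃ = 1.57 − 0.6374 = 0.933 m.

0.933 m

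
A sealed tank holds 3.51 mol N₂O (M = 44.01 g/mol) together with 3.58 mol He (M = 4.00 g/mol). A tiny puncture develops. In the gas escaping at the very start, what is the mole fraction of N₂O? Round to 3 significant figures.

Each component's effusion rate ∝ (its partial pressure)·(1/√M) ∝ n_i/√M_i.
So x_N₂O in the escaping gas = (n_N₂O/√M_N₂O) / Σ(n_i/√M_i)
= (3.51/√44.01) / (3.51/√44.01 + 3.58/√4.00) = 0.5291/(0.5291 + 1.790) = 0.228.

0.228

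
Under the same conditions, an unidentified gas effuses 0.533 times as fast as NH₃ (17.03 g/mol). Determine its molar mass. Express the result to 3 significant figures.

59.9 g/mol

Since effusion rate ∝ 1/√M, rate_X/rate_NH₃ = √(M_NH₃/M_X).
0.533 = √(17.03/M_X)
M_X = 17.03 / 0.533² = 17.03 / 0.2841 = 59.9 g/mol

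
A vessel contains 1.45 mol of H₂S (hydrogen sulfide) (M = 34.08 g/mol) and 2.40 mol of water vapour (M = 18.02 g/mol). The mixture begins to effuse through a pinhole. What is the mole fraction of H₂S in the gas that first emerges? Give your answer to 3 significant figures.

Rate_i ∝ x_i/√M_i (Graham's law weighted by mole fraction), so the effusate composition follows n_i/√M_i.
x_H₂S(eff) = (n_H₂S/√M_H₂S) / (n_H₂S/√M_H₂S + n_H₂O/√M_H₂O)
= (1.45/√34.08) / (1.45/√34.08 + 2.40/√18.02) = 0.2484/(0.2484 + 0.5654) = 0.305.

0.305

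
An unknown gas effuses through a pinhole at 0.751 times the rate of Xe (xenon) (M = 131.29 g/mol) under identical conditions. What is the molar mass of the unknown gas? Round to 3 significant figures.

233 g/mol

By Graham's law, rate_X/rate_Xe = √(M_Xe/M_X).
0.751 = √(131.29/M_X)
M_X = 131.29 / 0.751² = 131.29 / 0.5640 = 233 g/mol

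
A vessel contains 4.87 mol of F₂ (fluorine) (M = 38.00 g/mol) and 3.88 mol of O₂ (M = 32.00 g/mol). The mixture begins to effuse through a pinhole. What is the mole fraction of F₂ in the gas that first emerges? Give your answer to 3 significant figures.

The effusion rate of species i is ∝ p_i/√M_i ∝ n_i/√M_i.
Mole fraction of F₂ in the effusate = (n_F₂/√M_F₂) / (n_F₂/√M_F₂ + n_O₂/√M_O₂)
= (4.87/√38.00) / (4.87/√38.00 + 3.88/√32.00) = 0.7900/(0.7900 + 0.6859) = 0.535.

0.535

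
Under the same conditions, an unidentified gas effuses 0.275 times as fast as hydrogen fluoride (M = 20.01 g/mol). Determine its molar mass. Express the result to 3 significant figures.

265 g/mol

Using Graham's law: rate_X/rate_HF = √(M_HF/M_X).
0.275 = √(20.01/M_X)
M_X = 20.01 / 0.275² = 20.01 / 0.07563 = 265 g/mol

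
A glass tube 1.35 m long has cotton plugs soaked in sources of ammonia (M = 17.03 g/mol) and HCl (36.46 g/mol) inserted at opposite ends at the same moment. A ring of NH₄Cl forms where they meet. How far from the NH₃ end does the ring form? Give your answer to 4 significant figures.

0.8019 m

Graham's law gives d_NH₃/d_HCl = rate_NH₃/rate_HCl = √(M_HCl/M_NH₃) = √(36.46/17.03) = 1.463.
With d_NH₃ + d_HCl = 1.35 m, d_HCl = 1.35/(1 + 1.463) = 0.5481 m.
d_NH₃ = 1.35 − 0.5481 = 0.8019 m.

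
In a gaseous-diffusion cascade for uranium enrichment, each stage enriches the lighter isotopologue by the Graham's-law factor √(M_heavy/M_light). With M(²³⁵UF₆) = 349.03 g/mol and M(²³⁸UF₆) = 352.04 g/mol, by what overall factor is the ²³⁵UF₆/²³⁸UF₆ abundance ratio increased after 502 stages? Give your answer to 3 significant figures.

Each stage multiplies the ratio by α = √(352.04/349.03), so after 502 stages the overall factor is α^502 = (352.04/349.03)^(502/2).
= 1.00862^251 = 8.63.

8.63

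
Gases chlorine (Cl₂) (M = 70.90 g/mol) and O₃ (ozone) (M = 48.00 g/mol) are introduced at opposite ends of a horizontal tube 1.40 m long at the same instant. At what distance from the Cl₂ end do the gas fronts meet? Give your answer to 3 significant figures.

Graham's law gives d_Cl₂/d_O₃ = rate_Cl₂/rate_O₃ = √(M_O₃/M_Cl₂) = √(48.00/70.90) = 0.8228.
With d_Cl₂ + d_O₃ = 1.40 m, d_O₃ = 1.40/(1 + 0.8228) = 0.7680 m.
d_Cl₂ = 1.40 − 0.7680 = 0.632 m.

0.632 m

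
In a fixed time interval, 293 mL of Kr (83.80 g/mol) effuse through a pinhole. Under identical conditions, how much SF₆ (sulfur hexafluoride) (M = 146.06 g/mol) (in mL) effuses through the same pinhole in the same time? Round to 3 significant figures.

222 mL

Using Graham's law: rate_SF₆/rate_Kr = √(M_Kr/M_SF₆) = √(83.80/146.06) = √0.5737 = 0.7575.
So the volume for SF₆ is 293 × 0.7575 = 222 mL.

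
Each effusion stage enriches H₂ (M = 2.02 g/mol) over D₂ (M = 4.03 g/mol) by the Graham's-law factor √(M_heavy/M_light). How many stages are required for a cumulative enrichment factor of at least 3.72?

Single-stage factor α = √(4.03/2.02), so ln α = ½ ln(1.99505) = 0.3453.
Need α^N ≥ 3.72 ⇒ N ≥ ln(3.72) / ln α = 1.314 / 0.3453 = 3.80.
So at least 4 stages are needed.

4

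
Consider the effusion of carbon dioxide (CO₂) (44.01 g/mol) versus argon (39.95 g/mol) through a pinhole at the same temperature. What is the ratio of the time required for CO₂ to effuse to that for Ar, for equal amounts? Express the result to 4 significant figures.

Using Graham's law: t_CO₂/t_Ar = √(M_CO₂/M_Ar) = √(44.01/39.95) = √1.102 = 1.050.

1.050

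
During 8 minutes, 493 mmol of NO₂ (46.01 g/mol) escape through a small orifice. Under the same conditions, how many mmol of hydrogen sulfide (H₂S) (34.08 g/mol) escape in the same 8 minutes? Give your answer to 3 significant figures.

573 mmol

Using Graham's law: rate_H₂S/rate_NO₂ = √(M_NO₂/M_H₂S) = √(46.01/34.08) = √1.350 = 1.162.
So the amount for H₂S is 493 × 1.162 = 573 mmol.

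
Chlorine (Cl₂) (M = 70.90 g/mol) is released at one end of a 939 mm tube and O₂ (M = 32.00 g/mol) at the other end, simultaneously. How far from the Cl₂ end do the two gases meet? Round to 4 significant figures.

Distances travelled in equal time are proportional to diffusion rates, so d_Cl₂/d_O₂ = √(M_O₂/M_Cl₂) = √(32.00/70.90) = 0.6718.
With d_Cl₂ + d_O₂ = 939 mm, d_O₂ = 939/(1 + 0.6718) = 561.7 mm.
d_Cl₂ = 939 − 561.7 = 377.3 mm.

377.3 mm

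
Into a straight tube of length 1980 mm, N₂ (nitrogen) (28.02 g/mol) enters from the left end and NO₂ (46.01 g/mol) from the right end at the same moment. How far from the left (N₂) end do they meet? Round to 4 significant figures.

The fronts meet when d_N₂ + d_NO₂ = L with d_N₂/d_NO₂ = √(M_NO₂/M_N₂) (Graham's law). Here √(M_NO₂/M_N₂) = √(46.01/28.02) = 1.281.
With d_N₂ + d_NO₂ = 1980 mm, d_NO₂ = 1980/(1 + 1.281) = 867.9 mm.
d_N₂ = 1980 − 867.9 = 1112 mm.

1112 mm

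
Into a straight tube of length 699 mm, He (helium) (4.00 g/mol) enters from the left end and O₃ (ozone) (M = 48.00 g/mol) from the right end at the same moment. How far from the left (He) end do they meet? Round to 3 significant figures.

Distances travelled in equal time are proportional to diffusion rates, so d_He/d_O₃ = √(M_O₃/M_He) = √(48.00/4.00) = 3.464.
With d_He + d_O₃ = 699 mm, d_O₃ = 699/(1 + 3.464) = 156.6 mm.
d_He = 699 − 156.6 = 542 mm.

542 mm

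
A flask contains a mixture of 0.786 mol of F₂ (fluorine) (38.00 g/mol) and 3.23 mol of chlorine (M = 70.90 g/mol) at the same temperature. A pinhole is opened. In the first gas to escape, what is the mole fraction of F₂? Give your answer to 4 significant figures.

Each component's effusion rate ∝ (its partial pressure)·(1/√M) ∝ n_i/√M_i.
Mole fraction of F₂ in the effusate = (n_F₂/√M_F₂) / (n_F₂/√M_F₂ + n_Cl₂/√M_Cl₂)
= (0.786/√38.00) / (0.786/√38.00 + 3.23/√70.90) = 0.1275/(0.1275 + 0.3836) = 0.2495.

0.2495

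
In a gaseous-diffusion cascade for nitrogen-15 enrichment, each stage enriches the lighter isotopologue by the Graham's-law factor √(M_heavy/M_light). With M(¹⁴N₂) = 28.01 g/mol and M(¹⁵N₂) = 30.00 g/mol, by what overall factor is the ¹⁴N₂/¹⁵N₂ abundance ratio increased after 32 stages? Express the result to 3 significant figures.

The single-stage factor is √(M_heavy/M_light), so 32 stages give [√(30.00/28.01)]^32 = (30.00/28.01)^(32/2).
= 1.07105^16 = 3.00.

3.00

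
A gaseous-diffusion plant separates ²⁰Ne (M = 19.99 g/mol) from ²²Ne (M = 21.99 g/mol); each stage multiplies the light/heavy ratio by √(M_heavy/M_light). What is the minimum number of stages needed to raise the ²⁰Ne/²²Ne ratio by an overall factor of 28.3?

Single-stage factor α = √(21.99/19.99), so ln α = ½ ln(1.10005) = 0.04768.
Need α^N ≥ 28.3 ⇒ N ≥ ln(28.3) / ln α = 3.343 / 0.04768 = 70.11.
Rounding up, N = 71 stages.

71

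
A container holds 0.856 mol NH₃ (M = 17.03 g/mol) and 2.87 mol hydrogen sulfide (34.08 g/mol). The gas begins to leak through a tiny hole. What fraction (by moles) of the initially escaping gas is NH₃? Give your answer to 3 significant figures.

Effusion rate of each component ∝ n_i/√M_i (partial pressure × 1/√M).
So x_NH₃ in the escaping gas = (n_NH₃/√M_NH₃) / Σ(n_i/√M_i)
= (0.856/√17.03) / (0.856/√17.03 + 2.87/√34.08) = 0.2074/(0.2074 + 0.4916) = 0.297.

0.297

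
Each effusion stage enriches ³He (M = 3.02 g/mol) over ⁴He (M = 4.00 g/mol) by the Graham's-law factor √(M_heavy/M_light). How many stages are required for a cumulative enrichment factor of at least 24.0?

23

Single-stage factor α = √(4.00/3.02), so ln α = ½ ln(1.32450) = 0.1405.
Need α^N ≥ 24.0 ⇒ N ≥ ln(24.0) / ln α = 3.178 / 0.1405 = 22.62.
So at least 23 stages are needed.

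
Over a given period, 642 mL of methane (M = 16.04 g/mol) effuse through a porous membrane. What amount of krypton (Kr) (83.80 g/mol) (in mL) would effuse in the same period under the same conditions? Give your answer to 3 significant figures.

By Graham's law, rate_Kr/rate_CH₄ = √(M_CH₄/M_Kr) = √(16.04/83.80) = √0.1914 = 0.4375.
So the volume for Kr is 642 × 0.4375 = 281 mL.

281 mL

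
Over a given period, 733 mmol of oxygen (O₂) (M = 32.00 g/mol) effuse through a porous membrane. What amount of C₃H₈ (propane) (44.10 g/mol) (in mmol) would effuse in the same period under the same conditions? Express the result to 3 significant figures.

Since effusion rate ∝ 1/√M, rate_C₃H₈/rate_O₂ = √(M_O₂/M_C₃H₈) = √(32.00/44.10) = √0.7256 = 0.8518.
So the amount for C₃H₈ is 733 × 0.8518 = 624 mmol.

624 mmol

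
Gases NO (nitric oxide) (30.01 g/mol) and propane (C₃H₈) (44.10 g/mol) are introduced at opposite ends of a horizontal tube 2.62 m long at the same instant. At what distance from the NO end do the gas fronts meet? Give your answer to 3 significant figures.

1.44 m

Graham's law gives d_NO/d_C₃H₈ = rate_NO/rate_C₃H₈ = √(M_C₃H₈/M_NO) = √(44.10/30.01) = 1.212.
With d_NO + d_C₃H₈ = 2.62 m, d_C₃H₈ = 2.62/(1 + 1.212) = 1.184 m.
d_NO = 2.62 − 1.184 = 1.44 m.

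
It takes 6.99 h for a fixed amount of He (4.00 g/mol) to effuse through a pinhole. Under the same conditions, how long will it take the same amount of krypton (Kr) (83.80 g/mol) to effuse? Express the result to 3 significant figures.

Using Graham's law: t_Kr/t_He = √(M_Kr/M_He) = √(83.80/4.00) = √20.95 = 4.577.
So the time for Kr is 6.99 × 4.577 = 32.0 h.

32.0 h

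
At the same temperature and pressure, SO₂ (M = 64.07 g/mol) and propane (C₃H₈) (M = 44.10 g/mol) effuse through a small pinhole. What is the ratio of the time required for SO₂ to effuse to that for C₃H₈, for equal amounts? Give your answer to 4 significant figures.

1.205

Graham's law gives t_SO₂/t_C₃H₈ = √(M_SO₂/M_C₃H₈) = √(64.07/44.10) = √1.453 = 1.205.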